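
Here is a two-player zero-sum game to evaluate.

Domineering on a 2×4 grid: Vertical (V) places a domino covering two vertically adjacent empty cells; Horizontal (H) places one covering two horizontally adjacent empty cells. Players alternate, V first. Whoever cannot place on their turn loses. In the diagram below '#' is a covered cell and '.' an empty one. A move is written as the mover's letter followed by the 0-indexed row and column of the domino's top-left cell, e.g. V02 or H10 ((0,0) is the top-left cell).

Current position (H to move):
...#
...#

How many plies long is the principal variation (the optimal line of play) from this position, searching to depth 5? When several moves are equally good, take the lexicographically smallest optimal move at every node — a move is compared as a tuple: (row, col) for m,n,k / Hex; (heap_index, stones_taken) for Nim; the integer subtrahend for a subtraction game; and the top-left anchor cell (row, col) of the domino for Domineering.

[...#/...#] H move#1: H00:+1/##.#/...#*, H01:+1/.###/...#, H10:+1/...#/##.#, H11:+1/...#/.###
[##.#/...#] V move#2: V02:-1/####/..##*
[####/..##] H move#3: H10:+1/####/####*
[####/####] end (terminal -1, V#4); searched ...#/...# to 5

PV length from [...#/...#]: 3 plies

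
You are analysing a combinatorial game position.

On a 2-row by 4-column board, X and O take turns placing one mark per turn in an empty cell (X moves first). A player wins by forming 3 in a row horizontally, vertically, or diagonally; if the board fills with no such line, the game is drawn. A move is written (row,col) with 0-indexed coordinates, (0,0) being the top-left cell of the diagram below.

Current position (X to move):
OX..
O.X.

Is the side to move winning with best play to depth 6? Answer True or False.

p1 X@[OX../O.X.]: (0,2)[OXX./O.X.]+0* (0,3)[OX.X/O.X.]+0 (1,1)[OX../OXX.]+0 (1,3)[OX../O.XX]+0
p2 O@[OXX./O.X.]: (0,3)[OXXO/O.X.]+0* (1,1)[OXX./OOX.]-1 (1,3)[OXX./O.XO]-1
p3 X@[OXXO/O.X.]: (1,1)[OXXO/OXX.]+0* (1,3)[OXXO/O.XX]+0
p4 O@[OXXO/OXX.]: (1,3)[OXXO/OXXO]+0*
p5 X@[OXXO/OXXO] terminal +0; root [OX../O.X.] d6

X winning at [OX../O.X.]: False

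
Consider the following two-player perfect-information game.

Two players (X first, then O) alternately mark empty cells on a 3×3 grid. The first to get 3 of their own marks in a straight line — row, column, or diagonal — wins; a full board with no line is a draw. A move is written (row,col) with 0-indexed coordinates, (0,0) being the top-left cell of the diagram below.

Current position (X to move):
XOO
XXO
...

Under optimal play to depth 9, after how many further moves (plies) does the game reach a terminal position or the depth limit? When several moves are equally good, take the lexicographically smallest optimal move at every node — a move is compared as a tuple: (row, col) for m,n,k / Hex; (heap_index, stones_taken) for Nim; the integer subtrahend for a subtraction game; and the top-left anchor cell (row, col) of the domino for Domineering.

PV length from [XOO/XXO/...]: 1 ply

ply 1, X at XOO/XXO/... | (2,0)=+1→XOO/XXO/X..*; (2,1)=-1→XOO/XXO/.X.; (2,2)=+1→XOO/XXO/..X
ply 2: XOO/XXO/X.. is terminal -1 (O); from XOO/XXO/... depth 9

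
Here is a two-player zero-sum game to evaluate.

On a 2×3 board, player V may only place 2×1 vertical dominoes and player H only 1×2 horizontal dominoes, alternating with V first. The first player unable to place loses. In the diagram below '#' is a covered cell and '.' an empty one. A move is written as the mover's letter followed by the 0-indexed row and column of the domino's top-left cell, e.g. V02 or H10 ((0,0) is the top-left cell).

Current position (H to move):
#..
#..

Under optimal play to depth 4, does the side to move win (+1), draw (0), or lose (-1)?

value(#../#.., H) = +1

p1 H@[#../#..]: H01[###/#..]+1* H11[#../###]+1
p2 V@[###/#..] terminal -1; root [#../#..] d4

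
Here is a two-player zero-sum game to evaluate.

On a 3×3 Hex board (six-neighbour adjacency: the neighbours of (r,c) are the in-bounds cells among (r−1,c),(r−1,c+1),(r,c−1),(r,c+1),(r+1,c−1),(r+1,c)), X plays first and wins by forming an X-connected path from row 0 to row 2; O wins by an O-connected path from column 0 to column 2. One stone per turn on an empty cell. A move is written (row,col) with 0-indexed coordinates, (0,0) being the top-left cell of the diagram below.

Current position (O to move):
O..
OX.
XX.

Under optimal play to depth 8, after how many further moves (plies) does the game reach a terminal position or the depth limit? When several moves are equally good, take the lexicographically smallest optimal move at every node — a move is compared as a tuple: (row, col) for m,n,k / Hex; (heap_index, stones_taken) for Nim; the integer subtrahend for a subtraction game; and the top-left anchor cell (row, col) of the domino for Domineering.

PV length from [O../OX./XX.]: 2 plies

[O../OX./XX.] O move#1: (0,1):-1/OO./OX./XX.*, (0,2):-1/O.O/OX./XX., (1,2):-1/O../OXO/XX., (2,2):-1/O../OX./XXO
[OO./OX./XX.] X move#2: (0,2):+1/OOX/OX./XX.*, (1,2):-1/OO./OXX/XX., (2,2):-1/OO./OX./XXX
[OOX/OX./XX.] end (terminal -1, O#3); searched O../OX./XX. to 8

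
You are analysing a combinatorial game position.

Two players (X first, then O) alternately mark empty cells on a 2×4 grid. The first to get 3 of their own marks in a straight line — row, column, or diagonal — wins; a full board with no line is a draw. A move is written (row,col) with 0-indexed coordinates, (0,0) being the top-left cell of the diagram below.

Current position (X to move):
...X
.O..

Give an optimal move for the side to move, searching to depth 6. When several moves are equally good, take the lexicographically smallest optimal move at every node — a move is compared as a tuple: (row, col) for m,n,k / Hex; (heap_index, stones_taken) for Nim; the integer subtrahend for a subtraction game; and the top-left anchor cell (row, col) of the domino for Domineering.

[...X/.O..] X move#1: (0,0):-1/X..X/.O.., (0,1):+0/.X.X/.O..*, (0,2):+0/..XX/.O.., (1,0):+0/...X/XO.., (1,2):+0/...X/.OX., (1,3):+0/...X/.O.X
[.X.X/.O..] O move#2: (0,0):-1/OX.X/.O.., (0,2):+0/.XOX/.O..*, (1,0):-1/.X.X/OO.., (1,2):-1/.X.X/.OO., (1,3):-1/.X.X/.O.O
[.XOX/.O..] X move#3: (0,0):-1/XXOX/.O.., (1,0):+0/.XOX/XO..*, (1,2):+0/.XOX/.OX., (1,3):+0/.XOX/.O.X
[.XOX/XO..] O move#4: (0,0):+0/OXOX/XO..*, (1,2):+0/.XOX/XOO., (1,3):+0/.XOX/XO.O
[OXOX/XO..] X move#5: (1,2):+0/OXOX/XOX.*, (1,3):+0/OXOX/XO.X
[OXOX/XOX.] O move#6: (1,3):+0/OXOX/XOXO*
[OXOX/XOXO] end (terminal +0, X#7); searched ...X/.O.. to 6

X's best at [...X/.O..]: (0,1)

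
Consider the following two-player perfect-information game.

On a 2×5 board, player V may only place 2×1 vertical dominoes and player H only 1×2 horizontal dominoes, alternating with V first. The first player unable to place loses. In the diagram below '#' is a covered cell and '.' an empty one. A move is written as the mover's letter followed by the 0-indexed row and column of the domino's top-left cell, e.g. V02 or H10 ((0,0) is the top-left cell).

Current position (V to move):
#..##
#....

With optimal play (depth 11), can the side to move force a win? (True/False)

p1 V@[#..##/#....]: V01[##.##/##...]-1 V02[#.###/#.#..]+1*
p2 H@[#.###/#.#..]: H13[#.###/#.###]-1*
p3 V@[#.###/#.###]: V01[#####/#####]+1*
p4 H@[#####/#####] terminal -1; root [#..##/#....] d11

V winning at [#..##/#....]: True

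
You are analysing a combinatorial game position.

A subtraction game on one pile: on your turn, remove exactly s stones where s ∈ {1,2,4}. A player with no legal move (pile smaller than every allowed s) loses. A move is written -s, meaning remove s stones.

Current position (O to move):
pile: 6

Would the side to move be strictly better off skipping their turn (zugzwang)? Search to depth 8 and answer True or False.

zugzwang(6, O) = True

ply 1, O at 6 | -1=-1→5*; -2=-1→4; -4=-1→2
ply 2, X at 5 | -1=-1→4; -2=+1→3*; -4=-1→1
ply 3, O at 3 | -1=-1→2*; -2=-1→1
ply 4, X at 2 | -1=-1→1; -2=+1→0*
ply 5: 0 is terminal -1 (O); from 6 depth 8
if O skipped the turn, X would face:
~ ply 1, X at 6 | -1=-1→5*; -2=-1→4; -4=-1→2
~ ply 2, O at 5 | -1=-1→4; -2=+1→3*; -4=-1→1
~ ply 3, X at 3 | -1=-1→2*; -2=-1→1
~ ply 4, O at 2 | -1=-1→1; -2=+1→0*
~ ply 5: 0 is terminal -1 (X); from 6 depth 8
compare (O): move=-1 vs pass=+1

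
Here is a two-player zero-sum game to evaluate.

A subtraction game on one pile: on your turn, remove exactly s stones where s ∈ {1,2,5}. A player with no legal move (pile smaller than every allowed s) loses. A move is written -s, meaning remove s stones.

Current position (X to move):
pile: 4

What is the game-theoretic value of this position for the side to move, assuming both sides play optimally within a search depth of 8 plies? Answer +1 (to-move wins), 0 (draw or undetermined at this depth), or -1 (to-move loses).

value(4, X) = +1

ply 1, X at 4 | -1=+1→3*; -2=-1→2
ply 2, O at 3 | -1=-1→2*; -2=-1→1
ply 3, X at 2 | -1=-1→1; -2=+1→0*
ply 4: 0 is terminal -1 (O); from 4 depth 8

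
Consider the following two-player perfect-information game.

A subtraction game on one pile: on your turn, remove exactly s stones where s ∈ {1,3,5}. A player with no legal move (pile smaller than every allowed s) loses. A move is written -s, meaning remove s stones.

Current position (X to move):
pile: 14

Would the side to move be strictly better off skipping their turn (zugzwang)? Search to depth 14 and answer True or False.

zugzwang(14, X) = True

[14] X move#1: -1:-1/13*, -3:-1/11, -5:-1/9
[13] O move#2: -1:+1/12*, -3:+1/10, -5:+1/8
[12] X move#3: -1:-1/11*, -3:-1/9, -5:-1/7
[11] O move#4: -1:+1/10*, -3:+1/8, -5:+1/6
[10] X move#5: -1:-1/9*, -3:-1/7, -5:-1/5
[9] O move#6: -1:+1/8*, -3:+1/6, -5:+1/4
[8] X move#7: -1:-1/7*, -3:-1/5, -5:-1/3
[7] O move#8: -1:+1/6*, -3:+1/4, -5:+1/2
[6] X move#9: -1:-1/5*, -3:-1/3, -5:-1/1
[5] O move#10: -1:+1/4*, -3:+1/2, -5:+1/0
[4] X move#11: -1:-1/3*, -3:-1/1
[3] O move#12: -1:+1/2*, -3:+1/0
[2] X move#13: -1:-1/1*
[1] O move#14: -1:+1/0*
[0] end (terminal -1, X#15); searched 14 to 14
suppose X passes — search the same position with O to move:
pass> [14] O move#1: -1:-1/13*, -3:-1/11, -5:-1/9
pass> [13] X move#2: -1:+1/12*, -3:+1/10, -5:+1/8
pass> [12] O move#3: -1:-1/11*, -3:-1/9, -5:-1/7
pass> [11] X move#4: -1:+1/10*, -3:+1/8, -5:+1/6
pass> [10] O move#5: -1:-1/9*, -3:-1/7, -5:-1/5
pass> [9] X move#6: -1:+1/8*, -3:+1/6, -5:+1/4
pass> [8] O move#7: -1:-1/7*, -3:-1/5, -5:-1/3
pass> [7] X move#8: -1:+1/6*, -3:+1/4, -5:+1/2
pass> [6] O move#9: -1:-1/5*, -3:-1/3, -5:-1/1
pass> [5] X move#10: -1:+1/4*, -3:+1/2, -5:+1/0
pass> [4] O move#11: -1:-1/3*, -3:-1/1
pass> [3] X move#12: -1:+1/2*, -3:+1/0
pass> [2] O move#13: -1:-1/1*
pass> [1] X move#14: -1:+1/0*
pass> [0] end (terminal -1, O#15); searched 14 to 14
for X: play -1, pass +1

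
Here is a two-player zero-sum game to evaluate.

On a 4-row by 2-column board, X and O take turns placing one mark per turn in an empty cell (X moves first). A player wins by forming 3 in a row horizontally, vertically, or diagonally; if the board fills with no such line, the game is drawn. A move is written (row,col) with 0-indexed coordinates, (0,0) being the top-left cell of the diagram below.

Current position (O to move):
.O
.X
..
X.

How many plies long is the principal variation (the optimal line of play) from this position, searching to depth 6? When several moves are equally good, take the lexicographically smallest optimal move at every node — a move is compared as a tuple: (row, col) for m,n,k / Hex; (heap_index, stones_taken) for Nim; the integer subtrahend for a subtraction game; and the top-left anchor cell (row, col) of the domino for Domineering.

ply 1, O at .O/.X/../X. | (0,0)=+0→OO/.X/../X.*; (1,0)=+0→.O/OX/../X.; (2,0)=+0→.O/.X/O./X.; (2,1)=+0→.O/.X/.O/X.; (3,1)=+0→.O/.X/../XO
ply 2, X at OO/.X/../X. | (1,0)=+0→OO/XX/../X.*; (2,0)=+0→OO/.X/X./X.; (2,1)=+0→OO/.X/.X/X.; (3,1)=+0→OO/.X/../XX
ply 3, O at OO/XX/../X. | (2,0)=+0→OO/XX/O./X.*; (2,1)=-1→OO/XX/.O/X.; (3,1)=-1→OO/XX/../XO
ply 4, X at OO/XX/O./X. | (2,1)=+0→OO/XX/OX/X.*; (3,1)=+0→OO/XX/O./XX
ply 5, O at OO/XX/OX/X. | (3,1)=+0→OO/XX/OX/XO*
ply 6: OO/XX/OX/XO is terminal +0 (X); from .O/.X/../X. depth 6

PV length from [.O/.X/../X.]: 5 plies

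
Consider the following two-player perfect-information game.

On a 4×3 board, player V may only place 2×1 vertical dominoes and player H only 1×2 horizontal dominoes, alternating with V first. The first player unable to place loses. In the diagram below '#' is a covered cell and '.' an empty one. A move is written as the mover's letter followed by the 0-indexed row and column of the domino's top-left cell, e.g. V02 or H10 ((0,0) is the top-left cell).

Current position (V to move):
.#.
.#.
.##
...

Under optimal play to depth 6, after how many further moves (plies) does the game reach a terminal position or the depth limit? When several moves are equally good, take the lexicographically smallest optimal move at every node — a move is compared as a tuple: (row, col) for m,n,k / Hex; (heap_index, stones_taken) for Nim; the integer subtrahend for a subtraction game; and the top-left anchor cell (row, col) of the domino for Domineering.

PV length from [.#./.#./.##/...]: 3 plies

[.#./.#./.##/...] V move#1: V00:+1/##./##./.##/...*, V02:+1/.##/.##/.##/..., V10:+1/.#./##./###/..., V20:+1/.#./.#./###/#..
[##./##./.##/...] H move#2: H30:-1/##./##./.##/##.*, H31:-1/##./##./.##/.##
[##./##./.##/##.] V move#3: V02:+1/###/###/.##/##.*
[###/###/.##/##.] end (terminal -1, H#4); searched .#./.#./.##/... to 6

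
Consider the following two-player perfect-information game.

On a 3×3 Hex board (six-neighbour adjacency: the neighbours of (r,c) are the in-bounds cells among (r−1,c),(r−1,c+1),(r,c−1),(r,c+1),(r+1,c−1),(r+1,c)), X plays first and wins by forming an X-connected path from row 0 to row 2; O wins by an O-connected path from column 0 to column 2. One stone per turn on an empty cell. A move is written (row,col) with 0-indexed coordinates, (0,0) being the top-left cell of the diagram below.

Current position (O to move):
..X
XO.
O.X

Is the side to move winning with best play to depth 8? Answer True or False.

p1 O@[..X/XO./O.X]: (0,0)[O.X/XO./O.X]-1 (0,1)[.OX/XO./O.X]-1 (1,2)[..X/XOO/O.X]+1* (2,1)[..X/XO./OOX]-1
p2 X@[..X/XOO/O.X] terminal -1; root [..X/XO./O.X] d8

O winning at [..X/XO./O.X]: True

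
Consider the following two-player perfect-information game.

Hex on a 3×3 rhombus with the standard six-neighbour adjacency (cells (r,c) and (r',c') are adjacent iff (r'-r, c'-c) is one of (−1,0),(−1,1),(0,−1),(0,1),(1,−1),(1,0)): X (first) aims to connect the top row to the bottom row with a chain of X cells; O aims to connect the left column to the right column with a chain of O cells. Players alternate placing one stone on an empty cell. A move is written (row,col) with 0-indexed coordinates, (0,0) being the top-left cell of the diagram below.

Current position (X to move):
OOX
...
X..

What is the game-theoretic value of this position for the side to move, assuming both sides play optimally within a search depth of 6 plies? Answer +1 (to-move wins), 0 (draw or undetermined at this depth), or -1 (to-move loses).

value(OOX/.../X.., X) = +1

ply 1, X at OOX/.../X.. | (1,0)=+1→OOX/X../X..*; (1,1)=+1→OOX/.X./X..; (1,2)=+1→OOX/..X/X..; (2,1)=+1→OOX/.../XX.; (2,2)=+1→OOX/.../X.X
ply 2, O at OOX/X../X.. | (1,1)=-1→OOX/XO./X..*; (1,2)=-1→OOX/X.O/X..; (2,1)=-1→OOX/X../XO.; (2,2)=-1→OOX/X../X.O
ply 3, X at OOX/XO./X.. | (1,2)=+1→OOX/XOX/X..*; (2,1)=-1→OOX/XO./XX.; (2,2)=-1→OOX/XO./X.X
ply 4, O at OOX/XOX/X.. | (2,1)=-1→OOX/XOX/XO.*; (2,2)=-1→OOX/XOX/X.O
ply 5, X at OOX/XOX/XO. | (2,2)=+1→OOX/XOX/XOX*
ply 6: OOX/XOX/XOX is terminal -1 (O); from OOX/.../X.. depth 6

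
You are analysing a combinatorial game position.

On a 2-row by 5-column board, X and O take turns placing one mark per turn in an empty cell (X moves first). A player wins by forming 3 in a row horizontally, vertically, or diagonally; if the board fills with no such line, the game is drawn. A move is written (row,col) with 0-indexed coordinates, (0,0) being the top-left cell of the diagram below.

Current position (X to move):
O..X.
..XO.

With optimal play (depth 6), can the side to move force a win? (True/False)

[O..X./..XO.] X move#1: (0,1):+0/OX.X./..XO., (0,2):+1/O.XX./..XO.*, (0,4):+0/O..XX/..XO., (1,0):+1/O..X./X.XO., (1,1):+1/O..X./.XXO., (1,4):+0/O..X./..XOX
[O.XX./..XO.] O move#2: (0,1):-1/OOXX./..XO.*, (0,4):-1/O.XXO/..XO., (1,0):-1/O.XX./O.XO., (1,1):-1/O.XX./.OXO., (1,4):-1/O.XX./..XOO
[OOXX./..XO.] X move#3: (0,4):+1/OOXXX/..XO.*, (1,0):+1/OOXX./X.XO., (1,1):+1/OOXX./.XXO., (1,4):+0/OOXX./..XOX
[OOXXX/..XO.] end (terminal -1, O#4); searched O..X./..XO. to 6

X winning at [O..X./..XO.]: True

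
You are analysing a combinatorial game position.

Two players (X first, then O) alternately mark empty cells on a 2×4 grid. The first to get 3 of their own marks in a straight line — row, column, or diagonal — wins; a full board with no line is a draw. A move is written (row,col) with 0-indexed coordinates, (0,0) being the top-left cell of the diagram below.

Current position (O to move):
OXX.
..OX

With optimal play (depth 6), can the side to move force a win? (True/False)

p1 O@[OXX./..OX]: (0,3)[OXXO/..OX]+0* (1,0)[OXX./O.OX]-1 (1,1)[OXX./.OOX]-1
p2 X@[OXXO/..OX]: (1,0)[OXXO/X.OX]+0* (1,1)[OXXO/.XOX]+0
p3 O@[OXXO/X.OX]: (1,1)[OXXO/XOOX]+0*
p4 X@[OXXO/XOOX] terminal +0; root [OXX./..OX] d6

O winning at [OXX./..OX]: False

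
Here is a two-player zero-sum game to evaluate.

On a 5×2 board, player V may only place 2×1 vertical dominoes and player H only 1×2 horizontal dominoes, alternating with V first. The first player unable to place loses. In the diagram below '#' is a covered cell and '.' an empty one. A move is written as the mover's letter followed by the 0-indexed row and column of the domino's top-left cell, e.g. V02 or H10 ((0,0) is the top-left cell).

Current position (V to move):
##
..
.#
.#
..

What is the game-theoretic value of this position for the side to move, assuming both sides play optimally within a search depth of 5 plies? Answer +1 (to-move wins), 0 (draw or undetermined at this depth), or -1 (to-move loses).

value(##/../.#/.#/.., V) = -1

[##/../.#/.#/..] V move#1: V10:-1/##/#./##/.#/..*, V20:-1/##/../##/##/.., V30:-1/##/../.#/##/#.
[##/#./##/.#/..] H move#2: H40:+1/##/#./##/.#/##*
[##/#./##/.#/##] end (terminal -1, V#3); searched ##/../.#/.#/.. to 5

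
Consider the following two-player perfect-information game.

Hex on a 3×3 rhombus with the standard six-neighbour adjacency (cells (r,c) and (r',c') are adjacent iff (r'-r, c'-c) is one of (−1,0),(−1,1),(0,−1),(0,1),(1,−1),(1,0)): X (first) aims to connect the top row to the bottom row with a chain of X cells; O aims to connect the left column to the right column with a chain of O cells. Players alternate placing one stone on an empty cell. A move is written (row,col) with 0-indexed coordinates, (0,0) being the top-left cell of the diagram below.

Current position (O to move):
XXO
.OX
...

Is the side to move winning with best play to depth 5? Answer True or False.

p1 O@[XXO/.OX/...]: (1,0)[XXO/OOX/...]+1* (2,0)[XXO/.OX/O..]+1 (2,1)[XXO/.OX/.O.]+1 (2,2)[XXO/.OX/..O]+1
p2 X@[XXO/OOX/...] terminal -1; root [XXO/.OX/...] d5

O winning at [XXO/.OX/...]: True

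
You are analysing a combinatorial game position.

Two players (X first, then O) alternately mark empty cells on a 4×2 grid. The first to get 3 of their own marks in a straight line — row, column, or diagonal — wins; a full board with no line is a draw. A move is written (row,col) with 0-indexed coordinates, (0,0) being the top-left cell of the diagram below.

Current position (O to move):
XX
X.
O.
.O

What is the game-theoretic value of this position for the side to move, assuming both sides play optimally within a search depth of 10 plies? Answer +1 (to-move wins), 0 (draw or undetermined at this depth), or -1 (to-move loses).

value(XX/X./O./.O, O) = 0

ply 1, O at XX/X./O./.O | (1,1)=+0→XX/XO/O./.O*; (2,1)=+0→XX/X./OO/.O; (3,0)=+0→XX/X./O./OO
ply 2, X at XX/XO/O./.O | (2,1)=+0→XX/XO/OX/.O*; (3,0)=-1→XX/XO/O./XO
ply 3, O at XX/XO/OX/.O | (3,0)=+0→XX/XO/OX/OO*
ply 4: XX/XO/OX/OO is terminal +0 (X); from XX/X./O./.O depth 10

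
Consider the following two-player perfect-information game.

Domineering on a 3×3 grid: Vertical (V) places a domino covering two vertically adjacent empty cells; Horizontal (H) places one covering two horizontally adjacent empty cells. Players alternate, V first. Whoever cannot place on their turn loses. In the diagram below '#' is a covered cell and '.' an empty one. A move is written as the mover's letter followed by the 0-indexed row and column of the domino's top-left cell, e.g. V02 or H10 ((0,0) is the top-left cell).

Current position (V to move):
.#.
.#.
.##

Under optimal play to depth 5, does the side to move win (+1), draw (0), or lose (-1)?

p1 V@[.#./.#./.##]: V00[##./##./.##]+1* V02[.##/.##/.##]+1 V10[.#./##./###]+1
p2 H@[##./##./.##] terminal -1; root [.#./.#./.##] d5

value(.#./.#./.##, V) = +1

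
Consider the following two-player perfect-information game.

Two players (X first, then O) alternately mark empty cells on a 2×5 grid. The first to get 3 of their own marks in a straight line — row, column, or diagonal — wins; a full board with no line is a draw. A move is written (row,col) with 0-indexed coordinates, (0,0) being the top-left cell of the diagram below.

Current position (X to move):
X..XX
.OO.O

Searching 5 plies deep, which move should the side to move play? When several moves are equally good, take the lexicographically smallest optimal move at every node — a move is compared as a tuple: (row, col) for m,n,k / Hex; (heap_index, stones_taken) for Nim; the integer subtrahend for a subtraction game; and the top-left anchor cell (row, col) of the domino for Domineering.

[X..XX/.OO.O] X move#1: (0,1):-1/XX.XX/.OO.O, (0,2):+1/X.XXX/.OO.O*, (1,0):-1/X..XX/XOO.O, (1,3):-1/X..XX/.OOXO
[X.XXX/.OO.O] end (terminal -1, O#2); searched X..XX/.OO.O to 5

X's best at [X..XX/.OO.O]: (0,2)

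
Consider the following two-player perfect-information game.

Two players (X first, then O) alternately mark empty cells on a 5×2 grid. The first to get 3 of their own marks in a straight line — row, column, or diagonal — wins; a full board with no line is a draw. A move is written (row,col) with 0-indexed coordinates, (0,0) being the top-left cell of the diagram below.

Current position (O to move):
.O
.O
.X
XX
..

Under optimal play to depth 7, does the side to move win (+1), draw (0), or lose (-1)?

[.O/.O/.X/XX/..] O move#1: (0,0):-1/OO/.O/.X/XX/..*, (1,0):-1/.O/OO/.X/XX/.., (2,0):-1/.O/.O/OX/XX/.., (4,0):-1/.O/.O/.X/XX/O., (4,1):-1/.O/.O/.X/XX/.O
[OO/.O/.X/XX/..] X move#2: (1,0):+1/OO/XO/.X/XX/..*, (2,0):+1/OO/.O/XX/XX/.., (4,0):+1/OO/.O/.X/XX/X., (4,1):+1/OO/.O/.X/XX/.X
[OO/XO/.X/XX/..] O move#3: (2,0):-1/OO/XO/OX/XX/..*, (4,0):-1/OO/XO/.X/XX/O., (4,1):-1/OO/XO/.X/XX/.O
[OO/XO/OX/XX/..] X move#4: (4,0):+0/OO/XO/OX/XX/X., (4,1):+1/OO/XO/OX/XX/.X*
[OO/XO/OX/XX/.X] end (terminal -1, O#5); searched .O/.O/.X/XX/.. to 7

value(.O/.O/.X/XX/.., O) = -1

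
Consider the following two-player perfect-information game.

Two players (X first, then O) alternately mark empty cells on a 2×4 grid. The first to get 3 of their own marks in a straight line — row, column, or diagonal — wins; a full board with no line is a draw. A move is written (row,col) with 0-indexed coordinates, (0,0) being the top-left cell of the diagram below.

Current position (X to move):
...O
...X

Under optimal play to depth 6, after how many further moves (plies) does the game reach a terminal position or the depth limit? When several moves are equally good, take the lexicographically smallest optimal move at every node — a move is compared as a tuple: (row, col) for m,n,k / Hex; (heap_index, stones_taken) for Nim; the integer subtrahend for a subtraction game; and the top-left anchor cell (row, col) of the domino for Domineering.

[...O/...X] X move#1: (0,0):+0/X..O/...X*, (0,1):+0/.X.O/...X, (0,2):+0/..XO/...X, (1,0):+0/...O/X..X, (1,1):+0/...O/.X.X, (1,2):+0/...O/..XX
[X..O/...X] O move#2: (0,1):+0/XO.O/...X*, (0,2):+0/X.OO/...X, (1,0):+0/X..O/O..X, (1,1):+0/X..O/.O.X, (1,2):+0/X..O/..OX
[XO.O/...X] X move#3: (0,2):+0/XOXO/...X*, (1,0):-1/XO.O/X..X, (1,1):-1/XO.O/.X.X, (1,2):-1/XO.O/..XX
[XOXO/...X] O move#4: (1,0):+0/XOXO/O..X*, (1,1):+0/XOXO/.O.X, (1,2):+0/XOXO/..OX
[XOXO/O..X] X move#5: (1,1):+0/XOXO/OX.X*, (1,2):+0/XOXO/O.XX
[XOXO/OX.X] O move#6: (1,2):+0/XOXO/OXOX*
[XOXO/OXOX] end (terminal +0, X#7); searched ...O/...X to 6

PV length from [...O/...X]: 6 plies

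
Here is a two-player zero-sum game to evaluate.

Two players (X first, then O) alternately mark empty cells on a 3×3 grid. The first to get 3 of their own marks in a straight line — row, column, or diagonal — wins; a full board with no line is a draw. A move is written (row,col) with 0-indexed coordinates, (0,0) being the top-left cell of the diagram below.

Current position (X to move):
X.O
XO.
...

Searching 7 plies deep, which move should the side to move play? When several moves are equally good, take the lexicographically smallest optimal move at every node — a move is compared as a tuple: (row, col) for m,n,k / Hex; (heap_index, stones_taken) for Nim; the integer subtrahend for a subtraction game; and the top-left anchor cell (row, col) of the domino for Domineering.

[X.O/XO./...] X move#1: (0,1):-1/XXO/XO./..., (1,2):-1/X.O/XOX/..., (2,0):+1/X.O/XO./X..*, (2,1):-1/X.O/XO./.X., (2,2):-1/X.O/XO./..X
[X.O/XO./X..] end (terminal -1, O#2); searched X.O/XO./... to 7

X's best at [X.O/XO./...]: (2,0)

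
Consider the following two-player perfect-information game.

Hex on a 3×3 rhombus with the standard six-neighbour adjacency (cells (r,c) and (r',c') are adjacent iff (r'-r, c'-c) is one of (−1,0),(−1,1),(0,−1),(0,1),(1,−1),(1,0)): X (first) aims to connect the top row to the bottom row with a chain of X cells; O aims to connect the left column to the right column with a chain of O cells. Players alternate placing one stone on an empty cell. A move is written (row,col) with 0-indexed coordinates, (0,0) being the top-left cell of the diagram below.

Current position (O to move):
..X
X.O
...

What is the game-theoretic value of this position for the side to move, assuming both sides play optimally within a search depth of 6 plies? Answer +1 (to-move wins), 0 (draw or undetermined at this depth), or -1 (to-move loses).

[..X/X.O/...] O move#1: (0,0):-1/O.X/X.O/..., (0,1):-1/.OX/X.O/..., (1,1):-1/..X/XOO/..., (2,0):+1/..X/X.O/O..*, (2,1):-1/..X/X.O/.O., (2,2):-1/..X/X.O/..O
[..X/X.O/O..] X move#2: (0,0):-1/X.X/X.O/O..*, (0,1):-1/.XX/X.O/O.., (1,1):-1/..X/XXO/O.., (2,1):-1/..X/X.O/OX., (2,2):-1/..X/X.O/O.X
[X.X/X.O/O..] O move#3: (0,1):+1/XOX/X.O/O..*, (1,1):+1/X.X/XOO/O.., (2,1):+1/X.X/X.O/OO., (2,2):+1/X.X/X.O/O.O
[XOX/X.O/O..] X move#4: (1,1):-1/XOX/XXO/O..*, (2,1):-1/XOX/X.O/OX., (2,2):-1/XOX/X.O/O.X
[XOX/XXO/O..] O move#5: (2,1):+1/XOX/XXO/OO.*, (2,2):-1/XOX/XXO/O.O
[XOX/XXO/OO.] end (terminal -1, X#6); searched ..X/X.O/... to 6

value(..X/X.O/..., O) = +1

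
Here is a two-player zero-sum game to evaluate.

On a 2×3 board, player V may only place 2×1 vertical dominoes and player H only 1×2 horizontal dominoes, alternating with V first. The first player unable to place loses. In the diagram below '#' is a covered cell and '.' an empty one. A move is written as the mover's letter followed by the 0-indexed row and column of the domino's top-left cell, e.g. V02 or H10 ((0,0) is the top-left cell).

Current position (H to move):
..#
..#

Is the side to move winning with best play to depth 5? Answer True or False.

p1 H@[..#/..#]: H00[###/..#]+1* H10[..#/###]+1
p2 V@[###/..#] terminal -1; root [..#/..#] d5

H winning at [..#/..#]: True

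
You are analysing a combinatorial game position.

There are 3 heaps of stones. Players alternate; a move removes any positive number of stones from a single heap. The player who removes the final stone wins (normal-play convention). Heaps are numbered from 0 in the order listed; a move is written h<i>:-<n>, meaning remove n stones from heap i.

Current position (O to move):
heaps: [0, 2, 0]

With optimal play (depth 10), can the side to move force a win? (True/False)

ply 1, O at (0,2,0) | h1:-1=-1→(0,1,0); h1:-2=+1→(0,0,0)*
ply 2: (0,0,0) is terminal -1 (X); from (0,2,0) depth 10

O winning at [(0,2,0)]: True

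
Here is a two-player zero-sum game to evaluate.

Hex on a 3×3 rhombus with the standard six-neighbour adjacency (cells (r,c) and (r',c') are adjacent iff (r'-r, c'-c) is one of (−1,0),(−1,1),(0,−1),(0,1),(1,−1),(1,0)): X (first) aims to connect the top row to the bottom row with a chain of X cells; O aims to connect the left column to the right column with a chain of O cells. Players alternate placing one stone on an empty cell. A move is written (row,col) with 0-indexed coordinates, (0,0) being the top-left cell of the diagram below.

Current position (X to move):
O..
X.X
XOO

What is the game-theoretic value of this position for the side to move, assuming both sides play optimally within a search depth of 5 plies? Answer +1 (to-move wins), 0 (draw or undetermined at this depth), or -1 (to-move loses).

p1 X@[O../X.X/XOO]: (0,1)[OX./X.X/XOO]+1* (0,2)[O.X/X.X/XOO]+1 (1,1)[O../XXX/XOO]+1
p2 O@[OX./X.X/XOO] terminal -1; root [O../X.X/XOO] d5

value(O../X.X/XOO, X) = +1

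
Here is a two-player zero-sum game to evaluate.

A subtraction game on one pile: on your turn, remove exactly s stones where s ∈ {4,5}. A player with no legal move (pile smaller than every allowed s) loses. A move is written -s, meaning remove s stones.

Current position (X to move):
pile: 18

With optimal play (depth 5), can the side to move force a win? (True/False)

p1 X@[18]: -4[14]-1* -5[13]-1
p2 O@[14]: -4[10]+1* -5[9]+1
p3 X@[10]: -4[6]-1* -5[5]-1
p4 O@[6]: -4[2]+1* -5[1]+1
p5 X@[2] terminal -1; root [18] d5

X winning at [18]: False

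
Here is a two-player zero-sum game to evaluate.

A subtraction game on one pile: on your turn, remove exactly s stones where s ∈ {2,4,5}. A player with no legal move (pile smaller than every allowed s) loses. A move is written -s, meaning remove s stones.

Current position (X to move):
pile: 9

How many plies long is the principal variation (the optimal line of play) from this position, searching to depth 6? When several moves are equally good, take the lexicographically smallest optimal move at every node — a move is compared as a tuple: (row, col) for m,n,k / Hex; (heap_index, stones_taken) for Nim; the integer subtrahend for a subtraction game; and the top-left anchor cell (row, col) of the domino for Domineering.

PV length from [9]: 3 plies

p1 X@[9]: -2[7]+1* -4[5]-1 -5[4]-1
p2 O@[7]: -2[5]-1* -4[3]-1 -5[2]-1
p3 X@[5]: -2[3]-1 -4[1]+1* -5[0]+1
p4 O@[1] terminal -1; root [9] d6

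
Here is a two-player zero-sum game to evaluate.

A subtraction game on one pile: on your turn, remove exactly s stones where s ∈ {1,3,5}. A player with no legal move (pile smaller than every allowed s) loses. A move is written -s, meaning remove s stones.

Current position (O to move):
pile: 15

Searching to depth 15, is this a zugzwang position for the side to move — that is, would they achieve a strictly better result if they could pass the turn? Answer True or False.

zugzwang(15, O) = False

p1 O@[15]: -1[14]+1* -3[12]+1 -5[10]+1
p2 X@[14]: -1[13]-1* -3[11]-1 -5[9]-1
p3 O@[13]: -1[12]+1* -3[10]+1 -5[8]+1
p4 X@[12]: -1[11]-1* -3[9]-1 -5[7]-1
p5 O@[11]: -1[10]+1* -3[8]+1 -5[6]+1
p6 X@[10]: -1[9]-1* -3[7]-1 -5[5]-1
p7 O@[9]: -1[8]+1* -3[6]+1 -5[4]+1
p8 X@[8]: -1[7]-1* -3[5]-1 -5[3]-1
p9 O@[7]: -1[6]+1* -3[4]+1 -5[2]+1
p10 X@[6]: -1[5]-1* -3[3]-1 -5[1]-1
p11 O@[5]: -1[4]+1* -3[2]+1 -5[0]+1
p12 X@[4]: -1[3]-1* -3[1]-1
p13 O@[3]: -1[2]+1* -3[0]+1
p14 X@[2]: -1[1]-1*
p15 O@[1]: -1[0]+1*
p16 X@[0] terminal -1; root [15] d15
suppose O passes — search the same position with X to move:
pass> p1 X@[15]: -1[14]+1* -3[12]+1 -5[10]+1
pass> p2 O@[14]: -1[13]-1* -3[11]-1 -5[9]-1
pass> p3 X@[13]: -1[12]+1* -3[10]+1 -5[8]+1
pass> p4 O@[12]: -1[11]-1* -3[9]-1 -5[7]-1
pass> p5 X@[11]: -1[10]+1* -3[8]+1 -5[6]+1
pass> p6 O@[10]: -1[9]-1* -3[7]-1 -5[5]-1
pass> p7 X@[9]: -1[8]+1* -3[6]+1 -5[4]+1
pass> p8 O@[8]: -1[7]-1* -3[5]-1 -5[3]-1
pass> p9 X@[7]: -1[6]+1* -3[4]+1 -5[2]+1
pass> p10 O@[6]: -1[5]-1* -3[3]-1 -5[1]-1
pass> p11 X@[5]: -1[4]+1* -3[2]+1 -5[0]+1
pass> p12 O@[4]: -1[3]-1* -3[1]-1
pass> p13 X@[3]: -1[2]+1* -3[0]+1
pass> p14 O@[2]: -1[1]-1*
pass> p15 X@[1]: -1[0]+1*
pass> p16 O@[0] terminal -1; root [15] d15
for O: play +1, pass -1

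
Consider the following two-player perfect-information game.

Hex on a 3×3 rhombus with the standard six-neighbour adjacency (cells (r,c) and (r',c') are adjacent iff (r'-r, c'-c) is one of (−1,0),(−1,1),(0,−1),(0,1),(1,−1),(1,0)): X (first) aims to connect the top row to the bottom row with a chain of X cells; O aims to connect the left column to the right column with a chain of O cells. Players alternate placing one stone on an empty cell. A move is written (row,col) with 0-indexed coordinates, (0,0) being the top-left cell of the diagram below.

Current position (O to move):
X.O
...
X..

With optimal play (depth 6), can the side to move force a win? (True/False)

O winning at [X.O/.../X..]: True

[X.O/.../X..] O move#1: (0,1):-1/XOO/.../X.., (1,0):+1/X.O/O../X..*, (1,1):-1/X.O/.O./X.., (1,2):-1/X.O/..O/X.., (2,1):-1/X.O/.../XO., (2,2):-1/X.O/.../X.O
[X.O/O../X..] X move#2: (0,1):-1/XXO/O../X..*, (1,1):-1/X.O/OX./X.., (1,2):-1/X.O/O.X/X.., (2,1):-1/X.O/O../XX., (2,2):-1/X.O/O../X.X
[XXO/O../X..] O move#3: (1,1):+1/XXO/OO./X..*, (1,2):-1/XXO/O.O/X.., (2,1):-1/XXO/O../XO., (2,2):-1/XXO/O../X.O
[XXO/OO./X..] end (terminal -1, X#4); searched X.O/.../X.. to 6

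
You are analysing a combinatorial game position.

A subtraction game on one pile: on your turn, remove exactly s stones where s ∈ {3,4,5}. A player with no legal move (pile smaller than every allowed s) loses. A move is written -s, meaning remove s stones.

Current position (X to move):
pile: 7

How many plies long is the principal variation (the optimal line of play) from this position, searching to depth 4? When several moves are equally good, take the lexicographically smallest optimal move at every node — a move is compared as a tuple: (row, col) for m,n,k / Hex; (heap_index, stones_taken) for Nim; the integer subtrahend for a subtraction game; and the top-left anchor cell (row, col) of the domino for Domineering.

p1 X@[7]: -3[4]-1 -4[3]-1 -5[2]+1*
p2 O@[2] terminal -1; root [7] d4

PV length from [7]: 1 ply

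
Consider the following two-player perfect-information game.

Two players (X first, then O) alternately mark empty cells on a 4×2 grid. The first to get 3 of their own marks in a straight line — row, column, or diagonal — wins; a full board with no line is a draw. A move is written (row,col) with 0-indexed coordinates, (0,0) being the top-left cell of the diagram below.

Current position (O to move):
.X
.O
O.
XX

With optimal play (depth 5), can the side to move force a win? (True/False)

O winning at [.X/.O/O./XX]: False

[.X/.O/O./XX] O move#1: (0,0):+0/OX/.O/O./XX*, (1,0):+0/.X/OO/O./XX, (2,1):+0/.X/.O/OO/XX
[OX/.O/O./XX] X move#2: (1,0):+0/OX/XO/O./XX*, (2,1):-1/OX/.O/OX/XX
[OX/XO/O./XX] O move#3: (2,1):+0/OX/XO/OO/XX*
[OX/XO/OO/XX] end (terminal +0, X#4); searched .X/.O/O./XX to 5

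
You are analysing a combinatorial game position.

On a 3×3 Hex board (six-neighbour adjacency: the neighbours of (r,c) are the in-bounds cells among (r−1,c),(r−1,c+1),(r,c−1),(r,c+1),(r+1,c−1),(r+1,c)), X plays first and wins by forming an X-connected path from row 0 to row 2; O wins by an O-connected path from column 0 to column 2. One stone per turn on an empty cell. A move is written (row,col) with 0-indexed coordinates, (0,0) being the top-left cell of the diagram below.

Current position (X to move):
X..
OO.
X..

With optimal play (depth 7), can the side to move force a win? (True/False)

X winning at [X../OO./X..]: False

p1 X@[X../OO./X..]: (0,1)[XX./OO./X..]-1* (0,2)[X.X/OO./X..]-1 (1,2)[X../OOX/X..]-1 (2,1)[X../OO./XX.]-1 (2,2)[X../OO./X.X]-1
p2 O@[XX./OO./X..]: (0,2)[XXO/OO./X..]+1* (1,2)[XX./OOO/X..]+1 (2,1)[XX./OO./XO.]+1 (2,2)[XX./OO./X.O]+1
p3 X@[XXO/OO./X..] terminal -1; root [X../OO./X..] d7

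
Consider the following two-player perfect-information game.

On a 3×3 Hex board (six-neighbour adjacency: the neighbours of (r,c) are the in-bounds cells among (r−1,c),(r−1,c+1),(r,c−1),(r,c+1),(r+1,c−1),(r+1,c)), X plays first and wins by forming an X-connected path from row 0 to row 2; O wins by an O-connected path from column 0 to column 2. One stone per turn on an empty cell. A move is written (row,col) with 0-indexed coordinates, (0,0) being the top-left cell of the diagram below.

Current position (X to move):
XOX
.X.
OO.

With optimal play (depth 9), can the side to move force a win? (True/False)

X winning at [XOX/.X./OO.]: False

p1 X@[XOX/.X./OO.]: (1,0)[XOX/XX./OO.]-1* (1,2)[XOX/.XX/OO.]-1 (2,2)[XOX/.X./OOX]-1
p2 O@[XOX/XX./OO.]: (1,2)[XOX/XXO/OO.]+1* (2,2)[XOX/XX./OOO]+1
p3 X@[XOX/XXO/OO.] terminal -1; root [XOX/.X./OO.] d9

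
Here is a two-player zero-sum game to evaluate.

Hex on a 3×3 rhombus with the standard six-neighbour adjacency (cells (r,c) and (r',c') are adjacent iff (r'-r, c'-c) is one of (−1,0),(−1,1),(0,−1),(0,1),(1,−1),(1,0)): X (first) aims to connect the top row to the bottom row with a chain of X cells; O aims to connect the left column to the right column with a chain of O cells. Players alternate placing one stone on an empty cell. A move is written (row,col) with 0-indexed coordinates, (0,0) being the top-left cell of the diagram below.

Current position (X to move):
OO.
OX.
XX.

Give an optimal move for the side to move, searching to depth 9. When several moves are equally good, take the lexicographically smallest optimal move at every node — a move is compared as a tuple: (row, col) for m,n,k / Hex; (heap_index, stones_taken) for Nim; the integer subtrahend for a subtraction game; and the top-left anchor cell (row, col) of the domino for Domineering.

ply 1, X at OO./OX./XX. | (0,2)=+1→OOX/OX./XX.*; (1,2)=-1→OO./OXX/XX.; (2,2)=-1→OO./OX./XXX
ply 2: OOX/OX./XX. is terminal -1 (O); from OO./OX./XX. depth 9

X's best at [OO./OX./XX.]: (0,2)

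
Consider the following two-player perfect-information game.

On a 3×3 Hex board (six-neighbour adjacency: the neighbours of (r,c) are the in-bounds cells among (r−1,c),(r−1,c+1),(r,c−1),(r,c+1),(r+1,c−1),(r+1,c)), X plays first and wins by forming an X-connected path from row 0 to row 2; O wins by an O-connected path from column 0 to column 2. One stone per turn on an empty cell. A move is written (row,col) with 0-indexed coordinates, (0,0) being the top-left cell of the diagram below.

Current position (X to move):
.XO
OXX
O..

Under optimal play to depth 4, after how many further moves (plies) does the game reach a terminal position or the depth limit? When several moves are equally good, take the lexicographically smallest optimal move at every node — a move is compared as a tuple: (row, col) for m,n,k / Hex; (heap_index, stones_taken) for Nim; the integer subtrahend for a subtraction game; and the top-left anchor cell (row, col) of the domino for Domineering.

PV length from [.XO/OXX/O..]: 3 plies

ply 1, X at .XO/OXX/O.. | (0,0)=+1→XXO/OXX/O..*; (2,1)=+1→.XO/OXX/OX.; (2,2)=+1→.XO/OXX/O.X
ply 2, O at XXO/OXX/O.. | (2,1)=-1→XXO/OXX/OO.*; (2,2)=-1→XXO/OXX/O.O
ply 3, X at XXO/OXX/OO. | (2,2)=+1→XXO/OXX/OOX*
ply 4: XXO/OXX/OOX is terminal -1 (O); from .XO/OXX/O.. depth 4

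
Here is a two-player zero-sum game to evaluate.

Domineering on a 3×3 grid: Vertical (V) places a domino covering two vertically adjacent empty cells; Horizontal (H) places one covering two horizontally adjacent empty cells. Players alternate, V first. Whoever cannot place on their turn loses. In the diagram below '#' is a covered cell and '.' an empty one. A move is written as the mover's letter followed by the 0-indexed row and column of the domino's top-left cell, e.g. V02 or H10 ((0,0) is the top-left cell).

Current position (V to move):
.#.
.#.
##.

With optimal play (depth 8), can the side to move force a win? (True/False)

p1 V@[.#./.#./##.]: V00[##./##./##.]+1* V02[.##/.##/##.]+1 V12[.#./.##/###]+1
p2 H@[##./##./##.] terminal -1; root [.#./.#./##.] d8

V winning at [.#./.#./##.]: True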